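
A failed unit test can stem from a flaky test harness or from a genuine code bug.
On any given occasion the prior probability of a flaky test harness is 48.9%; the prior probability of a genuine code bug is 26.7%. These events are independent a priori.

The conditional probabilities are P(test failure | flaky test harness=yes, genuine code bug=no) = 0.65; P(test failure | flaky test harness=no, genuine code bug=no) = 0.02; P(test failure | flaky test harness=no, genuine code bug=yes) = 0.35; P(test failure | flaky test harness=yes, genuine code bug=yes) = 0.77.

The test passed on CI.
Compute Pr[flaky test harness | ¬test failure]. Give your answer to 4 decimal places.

Pr[flaky test harness | ¬test failure] ≈ 0.2544

By total probability over the 4 (flaky test harness, genuine code bug) configurations:
  P(¬test failure) = 0.98×0.511×0.733 + 0.65×0.511×0.267 + 0.35×0.489×0.733 + 0.23×0.489×0.267
        = 0.367072 + 0.088684 + 0.125453 + 0.030029 = 0.611238
Configurations with flaky test harness contribute 0.155482, so
  P(flaky test harness | ¬test failure) = 0.155482 / 0.611238 ≈ 0.2544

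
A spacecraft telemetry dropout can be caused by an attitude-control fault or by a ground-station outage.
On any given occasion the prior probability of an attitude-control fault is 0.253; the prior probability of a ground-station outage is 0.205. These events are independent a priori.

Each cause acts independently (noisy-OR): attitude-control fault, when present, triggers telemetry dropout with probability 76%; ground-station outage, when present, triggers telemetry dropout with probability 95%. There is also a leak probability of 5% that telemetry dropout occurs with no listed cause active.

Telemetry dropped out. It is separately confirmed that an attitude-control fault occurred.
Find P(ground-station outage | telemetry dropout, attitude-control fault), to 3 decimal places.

Under noisy-OR, P(telemetry dropout | causes) = 1 − (1−0.05)·∏(1−qᵢ) over the active causes.
P(telemetry dropout | attitude-control fault) = 0.772*0.795 + 0.9886*0.205 = 0.613740 + 0.202663 = 0.816403
Of this, 0.202663 comes from 0.9886*0.205 (the ground-station outage=true cases).
P(ground-station outage | telemetry dropout, attitude-control fault) = 0.202663 / 0.816403 ≈ 0.248

P(ground-station outage | telemetry dropout, attitude-control fault) ≈ 0.248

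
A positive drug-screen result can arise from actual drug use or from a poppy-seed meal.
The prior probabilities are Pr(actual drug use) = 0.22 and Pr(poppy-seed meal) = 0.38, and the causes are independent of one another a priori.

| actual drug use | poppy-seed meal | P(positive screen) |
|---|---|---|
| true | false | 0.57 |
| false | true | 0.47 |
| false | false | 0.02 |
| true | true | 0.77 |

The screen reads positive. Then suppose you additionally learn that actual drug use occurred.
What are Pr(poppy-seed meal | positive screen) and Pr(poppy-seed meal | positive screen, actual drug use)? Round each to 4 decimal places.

Pr(poppy-seed meal | positive screen) ≈ 0.6997; Pr(poppy-seed meal | positive screen, actual drug use) ≈ 0.4529

By total probability over the 4 (actual drug use, poppy-seed meal) configurations:
  P(positive screen) = 0.02·0.78·0.62 + 0.47·0.78·0.38 + 0.57·0.22·0.62 + 0.77·0.22·0.38
        = 0.009672 + 0.139308 + 0.077748 + 0.064372 = 0.291100
The terms with poppy-seed meal present sum to 0.203680, so
  P(poppy-seed meal | positive screen) = 0.203680 / 0.291100 ≈ 0.6997

Now condition on the additional information:
By total probability over both values of poppy-seed meal:
  P(positive screen | actual drug use) = 0.57*0.62 + 0.77*0.38
        = 0.353400 + 0.292600 = 0.646000
Configurations with poppy-seed meal contribute 0.292600, so
  P(poppy-seed meal | positive screen, actual drug use) = 0.292600 / 0.646000 ≈ 0.4529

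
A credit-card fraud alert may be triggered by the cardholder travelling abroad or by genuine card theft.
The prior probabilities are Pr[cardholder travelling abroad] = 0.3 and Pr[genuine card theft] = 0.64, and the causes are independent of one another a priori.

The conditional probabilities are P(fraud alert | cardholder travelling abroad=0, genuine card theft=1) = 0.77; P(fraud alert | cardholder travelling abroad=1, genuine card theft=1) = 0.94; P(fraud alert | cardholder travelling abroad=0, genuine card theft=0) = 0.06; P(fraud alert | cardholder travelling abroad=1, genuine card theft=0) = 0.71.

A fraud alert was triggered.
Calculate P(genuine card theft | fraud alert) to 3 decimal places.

For the numerator, keep only genuine card theft=true terms: 0.344960 + 0.180480 = 0.525440
The normalizing constant is 0.06×0.7×0.36 + 0.77×0.7×0.64 + 0.71×0.3×0.36 + 0.94×0.3×0.64 = 0.617240
P(genuine card theft | fraud alert) = 0.525440/0.617240 ≈ 0.851

P(genuine card theft | fraud alert) ≈ 0.851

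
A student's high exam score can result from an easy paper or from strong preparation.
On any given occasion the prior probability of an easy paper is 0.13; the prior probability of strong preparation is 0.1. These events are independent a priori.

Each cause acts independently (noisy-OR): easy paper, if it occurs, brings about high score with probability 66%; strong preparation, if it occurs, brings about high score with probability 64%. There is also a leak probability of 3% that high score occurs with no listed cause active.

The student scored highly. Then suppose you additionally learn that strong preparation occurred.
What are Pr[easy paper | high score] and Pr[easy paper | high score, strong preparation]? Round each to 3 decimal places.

Under noisy-OR, P(high score | causes) = 1 − (1−0.03)·∏(1−qᵢ) over the active causes.
Sum P(high score|·) weighted by the priors over the 4 (easy paper, strong preparation) configurations:
  P(high score) = 0.03·0.87·0.9 + 0.6508·0.87·0.1 + 0.6702·0.13·0.9 + 0.881272·0.13·0.1
        = 0.023490 + 0.056620 + 0.078413 + 0.011457 = 0.169980
Keeping only the easy paper-present terms gives 0.089870, so
  P(easy paper | high score) = 0.089870 / 0.169980 ≈ 0.529

Now also conditioning on strong preparation=true:
For the numerator, keep only easy paper=true terms: 0.881272·0.13 = 0.114565
The normalizing constant is 0.6508·0.87 + 0.881272·0.13 = 0.680761
P(easy paper | high score, strong preparation) = 0.114565/0.680761 ≈ 0.168
— strong preparation explains away the evidence for easy paper.

Pr[easy paper | high score] ≈ 0.529; Pr[easy paper | high score, strong preparation] ≈ 0.168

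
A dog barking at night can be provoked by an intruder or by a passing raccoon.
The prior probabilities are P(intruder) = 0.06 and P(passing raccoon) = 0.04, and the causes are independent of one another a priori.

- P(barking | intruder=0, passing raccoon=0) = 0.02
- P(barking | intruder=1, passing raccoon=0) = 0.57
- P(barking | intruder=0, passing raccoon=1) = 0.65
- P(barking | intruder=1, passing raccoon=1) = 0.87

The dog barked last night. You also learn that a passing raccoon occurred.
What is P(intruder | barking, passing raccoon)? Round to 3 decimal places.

P(intruder | barking, passing raccoon) ≈ 0.079

Numerator (weight on configurations with intruder): 0.87·0.06 = 0.052200
Denominator P(barking | passing raccoon): 0.65·0.94 + 0.87·0.06 = 0.663200
Posterior = 0.052200 / 0.663200 ≈ 0.079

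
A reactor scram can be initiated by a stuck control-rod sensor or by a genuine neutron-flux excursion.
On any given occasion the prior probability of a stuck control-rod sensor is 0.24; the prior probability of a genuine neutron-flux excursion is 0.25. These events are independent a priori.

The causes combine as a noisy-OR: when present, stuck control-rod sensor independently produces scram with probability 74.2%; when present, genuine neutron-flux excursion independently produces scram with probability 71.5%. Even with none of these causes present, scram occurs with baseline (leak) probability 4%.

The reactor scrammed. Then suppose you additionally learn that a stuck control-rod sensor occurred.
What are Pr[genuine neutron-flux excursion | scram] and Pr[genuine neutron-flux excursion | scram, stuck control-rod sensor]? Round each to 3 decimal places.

Pr[genuine neutron-flux excursion | scram] ≈ 0.551; Pr[genuine neutron-flux excursion | scram, stuck control-rod sensor] ≈ 0.292

Under noisy-OR, P(scram | causes) = 1 − (1−0.04)·∏(1−qᵢ) over the active causes.
For the numerator, keep only genuine neutron-flux excursion=true terms: 0.138016 + 0.055765 = 0.193781
The normalizing constant is 0.04*0.76*0.75 + 0.7264*0.76*0.25 + 0.75232*0.24*0.75 + 0.929411*0.24*0.25 = 0.351999
Posterior = 0.193781 / 0.351999 ≈ 0.551

With the extra evidence:
Numerator (weight on configurations with genuine neutron-flux excursion): 0.929411·0.25 = 0.232353
Normalizer over all consistent configurations: 0.75232·0.75 + 0.929411·0.25 = 0.796593
Posterior = 0.232353 / 0.796593 ≈ 0.292
Conditioning on stuck control-rod sensor lowers the posterior on genuine neutron-flux excursion: the classic explaining-away effect in a common-effect structure.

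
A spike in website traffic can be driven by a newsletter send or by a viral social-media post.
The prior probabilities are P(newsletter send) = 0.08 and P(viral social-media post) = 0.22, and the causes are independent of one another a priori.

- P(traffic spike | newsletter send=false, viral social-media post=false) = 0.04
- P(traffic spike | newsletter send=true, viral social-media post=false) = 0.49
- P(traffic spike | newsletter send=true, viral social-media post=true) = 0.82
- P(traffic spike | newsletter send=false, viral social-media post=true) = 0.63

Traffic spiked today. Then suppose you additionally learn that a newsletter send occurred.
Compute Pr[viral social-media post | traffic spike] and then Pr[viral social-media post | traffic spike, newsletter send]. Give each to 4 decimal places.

By total probability over the 4 (newsletter send, viral social-media post) configurations:
  P(traffic spike) = 0.04*0.92*0.78 + 0.63*0.92*0.22 + 0.49*0.08*0.78 + 0.82*0.08*0.22
        = 0.028704 + 0.127512 + 0.030576 + 0.014432 = 0.201224
Configurations with viral social-media post contribute 0.141944, so
  P(viral social-media post | traffic spike) = 0.141944 / 0.201224 ≈ 0.7054

Now condition on the additional information:
For the numerator, keep only viral social-media post=true terms: 0.82×0.22 = 0.180400
Normalizer over all consistent configurations: 0.49×0.78 + 0.82×0.22 = 0.562600
P(viral social-media post | traffic spike, newsletter send) = 0.180400/0.562600 ≈ 0.3207

Pr[viral social-media post | traffic spike] ≈ 0.7054; Pr[viral social-media post | traffic spike, newsletter send] ≈ 0.3207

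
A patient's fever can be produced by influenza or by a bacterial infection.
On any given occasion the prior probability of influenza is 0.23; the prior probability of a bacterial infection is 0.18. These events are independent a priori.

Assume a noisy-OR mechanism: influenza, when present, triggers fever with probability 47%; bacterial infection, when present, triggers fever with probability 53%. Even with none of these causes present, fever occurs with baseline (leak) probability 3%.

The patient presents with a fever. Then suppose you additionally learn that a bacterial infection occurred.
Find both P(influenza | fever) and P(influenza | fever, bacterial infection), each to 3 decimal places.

P(influenza | fever) ≈ 0.566; P(influenza | fever, bacterial infection) ≈ 0.294

Under noisy-OR, P(fever | causes) = 1 − (1−0.03)·∏(1−qᵢ) over the active causes.
Numerator (weight on configurations with influenza): 0.091641 + 0.031397 = 0.123038
The normalizing constant is 0.03×0.77×0.82 + 0.5441×0.77×0.18 + 0.4859×0.23×0.82 + 0.758373×0.23×0.18 = 0.217392
P(influenza | fever) = 0.123038/0.217392 ≈ 0.566

Now also conditioning on bacterial infection=true:
Weight on influenza=true, given the evidence: 0.758373×0.23 = 0.174426
The normalizing constant is 0.5441×0.77 + 0.758373×0.23 = 0.593383
Posterior = 0.174426 / 0.593383 ≈ 0.294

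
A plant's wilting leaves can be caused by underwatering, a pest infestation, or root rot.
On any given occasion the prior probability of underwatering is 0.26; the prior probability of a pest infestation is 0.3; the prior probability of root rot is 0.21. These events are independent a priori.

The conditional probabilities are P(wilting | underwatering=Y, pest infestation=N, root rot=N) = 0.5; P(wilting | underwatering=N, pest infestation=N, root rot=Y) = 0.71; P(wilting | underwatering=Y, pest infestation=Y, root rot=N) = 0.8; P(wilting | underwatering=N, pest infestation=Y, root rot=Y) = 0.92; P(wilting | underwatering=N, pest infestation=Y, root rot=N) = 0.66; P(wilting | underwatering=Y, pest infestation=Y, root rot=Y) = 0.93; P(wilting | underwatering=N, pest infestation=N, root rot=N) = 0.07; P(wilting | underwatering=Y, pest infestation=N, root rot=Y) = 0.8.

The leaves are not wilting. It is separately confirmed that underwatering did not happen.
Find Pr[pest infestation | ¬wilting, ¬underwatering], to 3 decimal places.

Pr[pest infestation | ¬wilting, ¬underwatering] ≈ 0.133

Sum P(¬wilting|·) weighted by the priors over the 4 (pest infestation, root rot) configurations:
  P(¬wilting | ¬underwatering) = 0.93*0.7*0.79 + 0.29*0.7*0.21 + 0.34*0.3*0.79 + 0.08*0.3*0.21
        = 0.514290 + 0.042630 + 0.080580 + 0.005040 = 0.642540
Keeping only the pest infestation-present terms gives 0.085620, so
  P(pest infestation | ¬wilting, ¬underwatering) = 0.085620 / 0.642540 ≈ 0.133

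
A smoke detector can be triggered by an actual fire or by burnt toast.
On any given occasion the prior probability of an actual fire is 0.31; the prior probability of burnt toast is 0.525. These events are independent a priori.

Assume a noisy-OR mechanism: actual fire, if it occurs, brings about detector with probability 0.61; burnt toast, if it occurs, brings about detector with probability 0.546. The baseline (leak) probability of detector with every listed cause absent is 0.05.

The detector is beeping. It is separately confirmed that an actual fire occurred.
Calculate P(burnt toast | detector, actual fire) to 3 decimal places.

Under noisy-OR, P(detector | causes) = 1 − (1−0.05)·∏(1−qᵢ) over the active causes.
Sum P(detector|·) weighted by the priors over both values of burnt toast:
  P(detector | actual fire) = 0.6295·0.475 + 0.831793·0.525
        = 0.299012 + 0.436691 = 0.735703
The terms with burnt toast present sum to 0.436691, so
  P(burnt toast | detector, actual fire) = 0.436691 / 0.735703 ≈ 0.594

P(burnt toast | detector, actual fire) ≈ 0.594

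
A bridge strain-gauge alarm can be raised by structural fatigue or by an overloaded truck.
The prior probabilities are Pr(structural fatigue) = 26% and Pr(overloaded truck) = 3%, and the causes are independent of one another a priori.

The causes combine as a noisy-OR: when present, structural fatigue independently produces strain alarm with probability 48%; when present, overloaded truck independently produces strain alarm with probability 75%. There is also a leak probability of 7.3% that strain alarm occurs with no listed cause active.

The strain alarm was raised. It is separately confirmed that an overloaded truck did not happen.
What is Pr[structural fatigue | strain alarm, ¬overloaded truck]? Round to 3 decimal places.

Under noisy-OR, P(strain alarm | causes) = 1 − (1−0.073)·∏(1−qᵢ) over the active causes.
P(strain alarm | ¬overloaded truck) = 0.073·0.74 + 0.51796·0.26 = 0.054020 + 0.134670 = 0.188690
Restricting to configurations with structural fatigue present: 0.51796·0.26 = 0.134670.
So P(structural fatigue | strain alarm, ¬overloaded truck) = 0.134670/0.188690 ≈ 0.714.

Pr[structural fatigue | strain alarm, ¬overloaded truck] ≈ 0.714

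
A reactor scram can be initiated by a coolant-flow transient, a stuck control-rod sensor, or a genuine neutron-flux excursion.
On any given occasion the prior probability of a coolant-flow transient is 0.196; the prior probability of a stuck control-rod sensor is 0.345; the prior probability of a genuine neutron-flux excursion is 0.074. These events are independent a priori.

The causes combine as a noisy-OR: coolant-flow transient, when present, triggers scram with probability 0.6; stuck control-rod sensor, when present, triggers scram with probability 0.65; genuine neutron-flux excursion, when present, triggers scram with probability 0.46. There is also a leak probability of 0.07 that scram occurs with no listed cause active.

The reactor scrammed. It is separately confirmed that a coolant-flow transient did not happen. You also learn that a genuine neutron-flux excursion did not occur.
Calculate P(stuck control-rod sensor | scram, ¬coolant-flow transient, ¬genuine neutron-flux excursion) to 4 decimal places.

P(stuck control-rod sensor | scram, ¬coolant-flow transient, ¬genuine neutron-flux excursion) ≈ 0.8354

Under noisy-OR, P(scram | causes) = 1 − (1−0.07)·∏(1−qᵢ) over the active causes.
Enumerate both values of stuck control-rod sensor and weight by the priors:
  P(scram | ¬coolant-flow transient, ¬genuine neutron-flux excursion) = 0.07·0.655 + 0.6745·0.345
        = 0.045850 + 0.232702 = 0.278552
Configurations with stuck control-rod sensor contribute 0.232702, so
  P(stuck control-rod sensor | scram, ¬coolant-flow transient, ¬genuine neutron-flux excursion) = 0.232702 / 0.278552 ≈ 0.8354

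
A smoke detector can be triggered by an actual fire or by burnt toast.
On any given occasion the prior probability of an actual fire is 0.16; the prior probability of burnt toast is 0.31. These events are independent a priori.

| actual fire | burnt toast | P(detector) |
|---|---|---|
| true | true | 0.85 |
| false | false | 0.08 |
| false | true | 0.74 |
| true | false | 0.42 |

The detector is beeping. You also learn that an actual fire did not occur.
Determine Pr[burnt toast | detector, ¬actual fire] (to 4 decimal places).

Pr[burnt toast | detector, ¬actual fire] ≈ 0.8060

P(detector | ¬actual fire) = 0.08*0.69 + 0.74*0.31 = 0.055200 + 0.229400 = 0.284600
The burnt toast-present share is 0.74*0.31 = 0.229400.
So P(burnt toast | detector, ¬actual fire) = 0.229400/0.284600 ≈ 0.8060.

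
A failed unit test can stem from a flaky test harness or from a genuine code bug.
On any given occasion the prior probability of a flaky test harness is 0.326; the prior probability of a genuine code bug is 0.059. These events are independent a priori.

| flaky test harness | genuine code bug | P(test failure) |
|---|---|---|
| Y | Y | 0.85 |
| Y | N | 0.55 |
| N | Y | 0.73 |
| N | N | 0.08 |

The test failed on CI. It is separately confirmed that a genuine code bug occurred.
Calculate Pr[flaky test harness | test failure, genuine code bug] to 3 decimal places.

P(test failure | genuine code bug) = 0.73×0.674 + 0.85×0.326 = 0.492020 + 0.277100 = 0.769120
Restricting to configurations with flaky test harness present: 0.85×0.326 = 0.277100.
So P(flaky test harness | test failure, genuine code bug) = 0.277100/0.769120 ≈ 0.360.

Pr[flaky test harness | test failure, genuine code bug] ≈ 0.360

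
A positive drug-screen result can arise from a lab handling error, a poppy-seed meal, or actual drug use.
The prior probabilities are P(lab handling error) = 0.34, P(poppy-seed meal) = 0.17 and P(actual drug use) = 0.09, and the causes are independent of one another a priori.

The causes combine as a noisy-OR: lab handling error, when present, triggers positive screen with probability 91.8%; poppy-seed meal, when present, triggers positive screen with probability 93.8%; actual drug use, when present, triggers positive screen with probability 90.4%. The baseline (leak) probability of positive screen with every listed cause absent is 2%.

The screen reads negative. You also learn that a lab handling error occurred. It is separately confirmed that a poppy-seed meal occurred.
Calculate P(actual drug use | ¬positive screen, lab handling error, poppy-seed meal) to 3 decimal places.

Under noisy-OR, P(positive screen | causes) = 1 − (1−0.02)·∏(1−qᵢ) over the active causes.
By total probability over both values of actual drug use:
  P(¬positive screen | lab handling error, poppy-seed meal) = 0.004982·0.91 + 0.000478·0.09
        = 0.004534 + 0.000043 = 0.004577
Keeping only the actual drug use-present terms gives 0.000043, so
  P(actual drug use | ¬positive screen, lab handling error, poppy-seed meal) = 0.000043 / 0.004577 ≈ 0.009

P(actual drug use | ¬positive screen, lab handling error, poppy-seed meal) ≈ 0.009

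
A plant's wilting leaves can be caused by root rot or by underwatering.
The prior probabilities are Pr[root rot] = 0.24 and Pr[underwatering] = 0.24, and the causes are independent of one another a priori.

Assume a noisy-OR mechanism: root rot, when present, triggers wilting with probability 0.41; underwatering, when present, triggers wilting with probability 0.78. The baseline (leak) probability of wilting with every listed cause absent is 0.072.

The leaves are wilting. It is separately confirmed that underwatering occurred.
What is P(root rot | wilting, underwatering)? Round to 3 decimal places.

Under noisy-OR, P(wilting | causes) = 1 − (1−0.072)·∏(1−qᵢ) over the active causes.
Sum P(wilting|·) weighted by the priors over both values of root rot:
  P(wilting | underwatering) = 0.79584·0.76 + 0.879546·0.24
        = 0.604838 + 0.211091 = 0.815929
The terms with root rot present sum to 0.211091, so
  P(root rot | wilting, underwatering) = 0.211091 / 0.815929 ≈ 0.259

P(root rot | wilting, underwatering) ≈ 0.259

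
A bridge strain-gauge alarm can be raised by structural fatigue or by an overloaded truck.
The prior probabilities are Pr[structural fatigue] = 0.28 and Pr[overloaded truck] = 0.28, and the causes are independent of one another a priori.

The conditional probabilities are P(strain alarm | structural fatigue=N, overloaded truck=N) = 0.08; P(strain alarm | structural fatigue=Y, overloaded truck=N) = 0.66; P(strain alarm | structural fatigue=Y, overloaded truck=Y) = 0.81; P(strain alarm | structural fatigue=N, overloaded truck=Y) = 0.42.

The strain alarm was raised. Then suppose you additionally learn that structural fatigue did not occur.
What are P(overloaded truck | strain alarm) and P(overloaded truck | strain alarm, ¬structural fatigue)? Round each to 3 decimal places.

Enumerate the 4 (structural fatigue, overloaded truck) configurations and weight by the priors:
  P(strain alarm) = 0.08*0.72*0.72 + 0.42*0.72*0.28 + 0.66*0.28*0.72 + 0.81*0.28*0.28
        = 0.041472 + 0.084672 + 0.133056 + 0.063504 = 0.322704
Keeping only the overloaded truck-present terms gives 0.148176, so
  P(overloaded truck | strain alarm) = 0.148176 / 0.322704 ≈ 0.459

Now condition on the additional information:
Enumerate both values of overloaded truck and weight by the priors:
  P(strain alarm | ¬structural fatigue) = 0.08*0.72 + 0.42*0.28
        = 0.057600 + 0.117600 = 0.175200
Keeping only the overloaded truck-present terms gives 0.117600, so
  P(overloaded truck | strain alarm, ¬structural fatigue) = 0.117600 / 0.175200 ≈ 0.671

P(overloaded truck | strain alarm) ≈ 0.459; P(overloaded truck | strain alarm, ¬structural fatigue) ≈ 0.671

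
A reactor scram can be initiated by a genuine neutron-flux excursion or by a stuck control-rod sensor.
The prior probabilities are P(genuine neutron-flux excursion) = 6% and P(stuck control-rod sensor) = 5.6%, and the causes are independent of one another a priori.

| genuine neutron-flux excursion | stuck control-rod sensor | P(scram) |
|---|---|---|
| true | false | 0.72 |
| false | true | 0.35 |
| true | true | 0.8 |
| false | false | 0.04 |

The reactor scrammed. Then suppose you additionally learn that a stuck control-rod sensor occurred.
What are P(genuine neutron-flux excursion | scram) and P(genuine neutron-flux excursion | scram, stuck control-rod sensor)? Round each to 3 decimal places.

Numerator (weight on configurations with genuine neutron-flux excursion): 0.040781 + 0.002688 = 0.043469
Denominator P(scram): 0.04*0.94*0.944 + 0.35*0.94*0.056 + 0.72*0.06*0.944 + 0.8*0.06*0.056 = 0.097387
P(genuine neutron-flux excursion | scram) = 0.043469/0.097387 ≈ 0.446

Now condition on the additional information:
P(scram | stuck control-rod sensor) = 0.35×0.94 + 0.8×0.06 = 0.329000 + 0.048000 = 0.377000
Of this, 0.048000 comes from 0.8×0.06 (the genuine neutron-flux excursion=true cases).
So P(genuine neutron-flux excursion | scram, stuck control-rod sensor) = 0.048000/0.377000 ≈ 0.127.

P(genuine neutron-flux excursion | scram) ≈ 0.446; P(genuine neutron-flux excursion | scram, stuck control-rod sensor) ≈ 0.127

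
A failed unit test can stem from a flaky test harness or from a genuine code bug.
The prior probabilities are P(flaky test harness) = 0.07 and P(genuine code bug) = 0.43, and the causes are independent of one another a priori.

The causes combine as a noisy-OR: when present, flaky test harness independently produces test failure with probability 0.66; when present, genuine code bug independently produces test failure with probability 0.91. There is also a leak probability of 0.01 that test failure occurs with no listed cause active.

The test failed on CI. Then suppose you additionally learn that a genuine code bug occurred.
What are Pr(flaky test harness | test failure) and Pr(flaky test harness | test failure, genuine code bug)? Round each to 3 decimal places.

Under noisy-OR, P(test failure | causes) = 1 − (1−0.01)·∏(1−qᵢ) over the active causes.
P(test failure) = 0.01·0.93·0.57 + 0.9109·0.93·0.43 + 0.6634·0.07·0.57 + 0.969706·0.07·0.43 = 0.005301 + 0.364269 + 0.026470 + 0.029188 = 0.425228
Restricting to configurations with flaky test harness present: 0.026470 + 0.029188 = 0.055658.
Hence the posterior is 0.055658/0.425228 ≈ 0.131.

Now condition on the additional information:
Weight on flaky test harness=true, given the evidence: 0.969706·0.07 = 0.067879
Denominator P(test failure | genuine code bug): 0.9109·0.93 + 0.969706·0.07 = 0.915016
P(flaky test harness | test failure, genuine code bug) = 0.067879/0.915016 ≈ 0.074
This is intercausal reasoning (explaining away): once genuine code bug accounts for the test failure, flaky test harness becomes less likely.

Pr(flaky test harness | test failure) ≈ 0.131; Pr(flaky test harness | test failure, genuine code bug) ≈ 0.074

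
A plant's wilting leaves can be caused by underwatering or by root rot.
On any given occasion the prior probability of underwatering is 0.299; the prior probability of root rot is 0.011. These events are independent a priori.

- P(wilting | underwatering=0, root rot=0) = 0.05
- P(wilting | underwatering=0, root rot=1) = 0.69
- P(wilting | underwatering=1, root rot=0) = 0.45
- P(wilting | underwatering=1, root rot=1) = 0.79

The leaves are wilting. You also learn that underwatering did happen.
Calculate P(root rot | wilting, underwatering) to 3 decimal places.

P(root rot | wilting, underwatering) ≈ 0.019

Weight on root rot=true, given the evidence: 0.79×0.011 = 0.008690
The normalizing constant is 0.45×0.989 + 0.79×0.011 = 0.453740
Posterior = 0.008690 / 0.453740 ≈ 0.019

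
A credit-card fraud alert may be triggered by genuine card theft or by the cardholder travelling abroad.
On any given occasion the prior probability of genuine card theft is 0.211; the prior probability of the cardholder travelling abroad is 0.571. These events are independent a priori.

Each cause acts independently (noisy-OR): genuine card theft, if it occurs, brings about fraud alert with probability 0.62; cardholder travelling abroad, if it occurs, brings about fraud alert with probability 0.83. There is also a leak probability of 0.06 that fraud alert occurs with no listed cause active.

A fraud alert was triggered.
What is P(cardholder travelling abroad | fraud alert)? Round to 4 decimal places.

Under noisy-OR, P(fraud alert | causes) = 1 − (1−0.06)·∏(1−qᵢ) over the active causes.
Enumerate the 4 (genuine card theft, cardholder travelling abroad) configurations and weight by the priors:
  P(fraud alert) = 0.06*0.789*0.429 + 0.8402*0.789*0.571 + 0.6428*0.211*0.429 + 0.939276*0.211*0.571
        = 0.020309 + 0.378526 + 0.058186 + 0.113165 = 0.570186
The terms with cardholder travelling abroad present sum to 0.491691, so
  P(cardholder travelling abroad | fraud alert) = 0.491691 / 0.570186 ≈ 0.8623

P(cardholder travelling abroad | fraud alert) ≈ 0.8623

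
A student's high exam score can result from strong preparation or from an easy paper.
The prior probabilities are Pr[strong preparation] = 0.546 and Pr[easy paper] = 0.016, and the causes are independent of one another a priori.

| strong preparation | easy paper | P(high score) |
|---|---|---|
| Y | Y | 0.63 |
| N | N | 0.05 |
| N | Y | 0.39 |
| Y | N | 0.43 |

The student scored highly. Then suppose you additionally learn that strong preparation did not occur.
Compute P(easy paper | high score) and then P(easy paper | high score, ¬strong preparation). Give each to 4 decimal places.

By total probability over the 4 (strong preparation, easy paper) configurations:
  P(high score) = 0.05×0.454×0.984 + 0.39×0.454×0.016 + 0.43×0.546×0.984 + 0.63×0.546×0.016
        = 0.022337 + 0.002833 + 0.231024 + 0.005504 = 0.261698
Keeping only the easy paper-present terms gives 0.008337, so
  P(easy paper | high score) = 0.008337 / 0.261698 ≈ 0.0319

With the extra evidence:
P(high score | ¬strong preparation) = 0.05*0.984 + 0.39*0.016 = 0.049200 + 0.006240 = 0.055440
Of this, 0.006240 comes from 0.39*0.016 (the easy paper=true cases).
P(easy paper | high score, ¬strong preparation) = 0.006240 / 0.055440 ≈ 0.1126

P(easy paper | high score) ≈ 0.0319; P(easy paper | high score, ¬strong preparation) ≈ 0.1126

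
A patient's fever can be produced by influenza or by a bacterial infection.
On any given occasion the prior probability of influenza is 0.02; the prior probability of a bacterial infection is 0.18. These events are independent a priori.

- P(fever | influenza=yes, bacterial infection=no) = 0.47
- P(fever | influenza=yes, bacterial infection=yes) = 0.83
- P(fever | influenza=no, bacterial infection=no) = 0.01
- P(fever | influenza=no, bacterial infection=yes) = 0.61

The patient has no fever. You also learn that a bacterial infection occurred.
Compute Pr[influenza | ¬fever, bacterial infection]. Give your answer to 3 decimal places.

Pr[influenza | ¬fever, bacterial infection] ≈ 0.009

Enumerate both values of influenza and weight by the priors:
  P(¬fever | bacterial infection) = 0.39·0.98 + 0.17·0.02
        = 0.382200 + 0.003400 = 0.385600
The terms with influenza present sum to 0.003400, so
  P(influenza | ¬fever, bacterial infection) = 0.003400 / 0.385600 ≈ 0.009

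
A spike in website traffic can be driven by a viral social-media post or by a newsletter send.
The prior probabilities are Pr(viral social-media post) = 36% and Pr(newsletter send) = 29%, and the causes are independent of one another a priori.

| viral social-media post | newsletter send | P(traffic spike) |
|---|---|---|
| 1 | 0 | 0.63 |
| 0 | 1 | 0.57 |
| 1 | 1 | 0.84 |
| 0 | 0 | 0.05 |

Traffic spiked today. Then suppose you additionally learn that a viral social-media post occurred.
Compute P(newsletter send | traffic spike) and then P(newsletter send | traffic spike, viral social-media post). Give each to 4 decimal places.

P(traffic spike) = 0.05*0.64*0.71 + 0.57*0.64*0.29 + 0.63*0.36*0.71 + 0.84*0.36*0.29 = 0.022720 + 0.105792 + 0.161028 + 0.087696 = 0.377236
The newsletter send-present share is 0.105792 + 0.087696 = 0.193488.
Hence the posterior is 0.193488/0.377236 ≈ 0.5129.

With the extra evidence:
For the numerator, keep only newsletter send=true terms: 0.84×0.29 = 0.243600
Normalizer over all consistent configurations: 0.63×0.71 + 0.84×0.29 = 0.690900
Posterior = 0.243600 / 0.690900 ≈ 0.3526

P(newsletter send | traffic spike) ≈ 0.5129; P(newsletter send | traffic spike, viral social-media post) ≈ 0.3526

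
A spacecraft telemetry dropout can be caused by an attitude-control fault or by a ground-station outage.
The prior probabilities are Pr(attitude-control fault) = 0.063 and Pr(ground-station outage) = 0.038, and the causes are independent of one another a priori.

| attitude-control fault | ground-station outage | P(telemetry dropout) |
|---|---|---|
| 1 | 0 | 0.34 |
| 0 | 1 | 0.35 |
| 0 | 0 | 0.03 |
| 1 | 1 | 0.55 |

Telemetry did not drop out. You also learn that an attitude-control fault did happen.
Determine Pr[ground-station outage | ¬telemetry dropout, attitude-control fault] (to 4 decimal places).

For the numerator, keep only ground-station outage=true terms: 0.45·0.038 = 0.017100
Denominator P(¬telemetry dropout | attitude-control fault): 0.66·0.962 + 0.45·0.038 = 0.652020
P(ground-station outage | ¬telemetry dropout, attitude-control fault) = 0.017100/0.652020 ≈ 0.0262

Pr[ground-station outage | ¬telemetry dropout, attitude-control fault] ≈ 0.0262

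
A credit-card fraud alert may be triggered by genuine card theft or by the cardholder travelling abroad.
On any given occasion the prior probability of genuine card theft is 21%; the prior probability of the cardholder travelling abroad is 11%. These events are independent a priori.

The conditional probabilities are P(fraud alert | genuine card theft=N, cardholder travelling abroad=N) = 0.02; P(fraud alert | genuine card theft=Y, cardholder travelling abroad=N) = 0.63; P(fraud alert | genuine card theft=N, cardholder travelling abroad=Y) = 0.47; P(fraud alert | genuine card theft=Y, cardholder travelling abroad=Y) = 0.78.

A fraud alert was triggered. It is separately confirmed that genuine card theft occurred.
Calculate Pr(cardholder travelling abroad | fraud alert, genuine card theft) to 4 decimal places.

Pr(cardholder travelling abroad | fraud alert, genuine card theft) ≈ 0.1327

P(fraud alert | genuine card theft) = 0.63*0.89 + 0.78*0.11 = 0.560700 + 0.085800 = 0.646500
Restricting to configurations with cardholder travelling abroad present: 0.78*0.11 = 0.085800.
Hence the posterior is 0.085800/0.646500 ≈ 0.1327.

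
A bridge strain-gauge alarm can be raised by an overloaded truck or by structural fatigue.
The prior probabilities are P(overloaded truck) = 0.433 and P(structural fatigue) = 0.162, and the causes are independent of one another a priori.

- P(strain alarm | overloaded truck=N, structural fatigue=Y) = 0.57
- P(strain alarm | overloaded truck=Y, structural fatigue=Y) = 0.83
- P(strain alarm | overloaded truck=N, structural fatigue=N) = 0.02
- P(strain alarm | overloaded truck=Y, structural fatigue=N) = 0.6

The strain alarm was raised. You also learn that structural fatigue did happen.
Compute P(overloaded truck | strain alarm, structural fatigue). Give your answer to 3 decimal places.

P(strain alarm | structural fatigue) = 0.57×0.567 + 0.83×0.433 = 0.323190 + 0.359390 = 0.682580
The overloaded truck-present share is 0.83×0.433 = 0.359390.
Hence the posterior is 0.359390/0.682580 ≈ 0.527.

P(overloaded truck | strain alarm, structural fatigue) ≈ 0.527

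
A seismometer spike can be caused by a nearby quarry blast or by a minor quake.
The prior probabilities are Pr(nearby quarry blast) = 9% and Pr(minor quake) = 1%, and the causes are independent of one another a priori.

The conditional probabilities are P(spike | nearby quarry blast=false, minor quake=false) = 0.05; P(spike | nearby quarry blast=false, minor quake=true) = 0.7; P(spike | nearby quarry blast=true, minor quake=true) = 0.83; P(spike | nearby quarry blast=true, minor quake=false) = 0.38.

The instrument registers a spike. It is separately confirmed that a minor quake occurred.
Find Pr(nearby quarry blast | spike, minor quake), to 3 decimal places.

Pr(nearby quarry blast | spike, minor quake) ≈ 0.105

For the numerator, keep only nearby quarry blast=true terms: 0.83×0.09 = 0.074700
Denominator P(spike | minor quake): 0.7×0.91 + 0.83×0.09 = 0.711700
Posterior = 0.074700 / 0.711700 ≈ 0.105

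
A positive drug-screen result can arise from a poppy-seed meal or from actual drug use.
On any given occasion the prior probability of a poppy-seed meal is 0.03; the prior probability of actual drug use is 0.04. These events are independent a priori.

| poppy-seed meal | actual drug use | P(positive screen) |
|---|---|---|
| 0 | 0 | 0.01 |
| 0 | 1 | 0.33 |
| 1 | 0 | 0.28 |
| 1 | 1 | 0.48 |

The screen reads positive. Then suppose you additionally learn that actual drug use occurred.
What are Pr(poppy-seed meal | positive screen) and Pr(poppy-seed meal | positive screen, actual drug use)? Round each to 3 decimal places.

Numerator (weight on configurations with poppy-seed meal): 0.008064 + 0.000576 = 0.008640
Denominator P(positive screen): 0.01*0.97*0.96 + 0.33*0.97*0.04 + 0.28*0.03*0.96 + 0.48*0.03*0.04 = 0.030756
P(poppy-seed meal | positive screen) = 0.008640/0.030756 ≈ 0.281

Now condition on the additional information:
For the numerator, keep only poppy-seed meal=true terms: 0.48·0.03 = 0.014400
The normalizing constant is 0.33·0.97 + 0.48·0.03 = 0.334500
P(poppy-seed meal | positive screen, actual drug use) = 0.014400/0.334500 ≈ 0.043
Conditioning on actual drug use lowers the posterior on poppy-seed meal: the classic explaining-away effect in a common-effect structure.

Pr(poppy-seed meal | positive screen) ≈ 0.281; Pr(poppy-seed meal | positive screen, actual drug use) ≈ 0.043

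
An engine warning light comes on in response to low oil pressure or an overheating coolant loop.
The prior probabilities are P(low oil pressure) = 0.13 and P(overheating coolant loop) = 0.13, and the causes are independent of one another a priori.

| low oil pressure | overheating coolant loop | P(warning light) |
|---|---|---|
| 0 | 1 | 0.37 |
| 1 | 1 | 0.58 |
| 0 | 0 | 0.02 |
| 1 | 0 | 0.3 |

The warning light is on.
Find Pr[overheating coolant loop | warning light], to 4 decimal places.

P(warning light) = 0.02*0.87*0.87 + 0.37*0.87*0.13 + 0.3*0.13*0.87 + 0.58*0.13*0.13 = 0.015138 + 0.041847 + 0.033930 + 0.009802 = 0.100717
Restricting to configurations with overheating coolant loop present: 0.041847 + 0.009802 = 0.051649.
P(overheating coolant loop | warning light) = 0.051649 / 0.100717 ≈ 0.5128

Pr[overheating coolant loop | warning light] ≈ 0.5128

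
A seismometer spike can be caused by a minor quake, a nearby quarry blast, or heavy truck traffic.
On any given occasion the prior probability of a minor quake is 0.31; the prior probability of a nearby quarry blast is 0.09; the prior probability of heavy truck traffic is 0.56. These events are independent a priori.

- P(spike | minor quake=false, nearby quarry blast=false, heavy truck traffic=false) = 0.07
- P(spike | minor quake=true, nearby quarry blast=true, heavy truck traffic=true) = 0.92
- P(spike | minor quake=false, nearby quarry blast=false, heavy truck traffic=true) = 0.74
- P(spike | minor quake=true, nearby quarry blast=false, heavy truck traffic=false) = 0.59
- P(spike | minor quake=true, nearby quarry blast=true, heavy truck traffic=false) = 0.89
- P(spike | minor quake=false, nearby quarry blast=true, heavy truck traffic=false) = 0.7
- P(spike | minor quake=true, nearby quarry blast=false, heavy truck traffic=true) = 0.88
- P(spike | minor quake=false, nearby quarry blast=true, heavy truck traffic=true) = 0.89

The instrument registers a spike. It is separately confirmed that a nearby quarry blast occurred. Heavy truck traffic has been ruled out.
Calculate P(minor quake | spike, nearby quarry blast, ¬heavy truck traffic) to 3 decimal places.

P(minor quake | spike, nearby quarry blast, ¬heavy truck traffic) ≈ 0.364

Enumerate both values of minor quake and weight by the priors:
  P(spike | nearby quarry blast, ¬heavy truck traffic) = 0.7*0.69 + 0.89*0.31
        = 0.483000 + 0.275900 = 0.758900
The terms with minor quake present sum to 0.275900, so
  P(minor quake | spike, nearby quarry blast, ¬heavy truck traffic) = 0.275900 / 0.758900 ≈ 0.364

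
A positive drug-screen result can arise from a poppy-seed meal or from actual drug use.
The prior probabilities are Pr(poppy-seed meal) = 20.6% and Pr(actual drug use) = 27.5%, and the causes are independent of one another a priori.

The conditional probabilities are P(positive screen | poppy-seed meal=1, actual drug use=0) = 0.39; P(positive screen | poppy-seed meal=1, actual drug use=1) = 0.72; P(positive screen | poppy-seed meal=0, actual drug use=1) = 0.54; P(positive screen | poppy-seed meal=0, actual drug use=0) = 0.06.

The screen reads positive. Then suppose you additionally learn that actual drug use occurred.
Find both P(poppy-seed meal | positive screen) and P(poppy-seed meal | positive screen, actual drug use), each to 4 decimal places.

By total probability over the 4 (poppy-seed meal, actual drug use) configurations:
  P(positive screen) = 0.06*0.794*0.725 + 0.54*0.794*0.275 + 0.39*0.206*0.725 + 0.72*0.206*0.275
        = 0.034539 + 0.117909 + 0.058246 + 0.040788 = 0.251482
The terms with poppy-seed meal present sum to 0.099034, so
  P(poppy-seed meal | positive screen) = 0.099034 / 0.251482 ≈ 0.3938

With the extra evidence:
Enumerate both values of poppy-seed meal and weight by the priors:
  P(positive screen | actual drug use) = 0.54·0.794 + 0.72·0.206
        = 0.428760 + 0.148320 = 0.577080
Configurations with poppy-seed meal contribute 0.148320, so
  P(poppy-seed meal | positive screen, actual drug use) = 0.148320 / 0.577080 ≈ 0.2570
Conditioning on actual drug use lowers the posterior on poppy-seed meal: the classic explaining-away effect in a common-effect structure.

P(poppy-seed meal | positive screen) ≈ 0.3938; P(poppy-seed meal | positive screen, actual drug use) ≈ 0.2570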